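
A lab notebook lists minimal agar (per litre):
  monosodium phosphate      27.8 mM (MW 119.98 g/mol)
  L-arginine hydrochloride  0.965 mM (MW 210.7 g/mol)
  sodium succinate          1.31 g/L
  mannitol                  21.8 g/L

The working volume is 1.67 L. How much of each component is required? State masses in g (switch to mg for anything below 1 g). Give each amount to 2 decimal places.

Scale factor relative to 1 L: 1.67.
monosodium phosphate: 27.8 mmol/L × 119.98 g/mol × 1.67 L ÷ 1000 = 5.57 g
L-arginine hydrochloride: 0.965 mmol/L × 210.7 mg/mmol × 1.67 L = 339.55 mg
sodium succinate: 1.31 g/L × 1.67 L = 2.19 g
mannitol: 21.8 g/L × 1.67 L = 36.41 g

monosodium phosphate 5.57 g; L-arginine hydrochloride 339.55 mg; sodium succinate 2.19 g; mannitol 36.41 g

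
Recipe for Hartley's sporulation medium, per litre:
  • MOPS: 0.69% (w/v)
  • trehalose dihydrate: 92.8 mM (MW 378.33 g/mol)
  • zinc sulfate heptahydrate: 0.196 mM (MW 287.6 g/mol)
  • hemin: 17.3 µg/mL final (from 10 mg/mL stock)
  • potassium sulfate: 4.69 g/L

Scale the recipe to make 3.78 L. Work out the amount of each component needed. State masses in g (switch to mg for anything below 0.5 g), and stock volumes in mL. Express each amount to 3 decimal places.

MOPS 26.082 g; trehalose dihydrate 132.712 g; zinc sulfate heptahydrate 213.077 mg; hemin 6.539 mL; potassium sulfate 17.728 g

Working volume: 3.78 L.
MOPS: 0.69% w/v = 6.9 g/L → 6.9 × 3.78 L = 26.082 g
trehalose dihydrate: 92.8 mmol/L × 378.33 g/mol × 3.78 L ÷ 1000 = 132.712 g
zinc sulfate heptahydrate: 0.196 mmol/L × 287.6 mg/mmol × 3.78 L = 213.077 mg
hemin: dilute stock: 17.3 µg/mL × 3780 mL ÷ 10000 µg/mL = 6.539 mL
potassium sulfate: 4.69 g/L × 3.78 L = 17.728 g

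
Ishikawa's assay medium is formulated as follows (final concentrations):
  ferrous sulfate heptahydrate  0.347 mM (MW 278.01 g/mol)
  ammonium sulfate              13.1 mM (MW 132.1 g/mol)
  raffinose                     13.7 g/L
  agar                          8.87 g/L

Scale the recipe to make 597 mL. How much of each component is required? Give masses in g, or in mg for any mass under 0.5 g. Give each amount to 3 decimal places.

Target volume = 597 mL = 0.597 L.
ferrous sulfate heptahydrate: 0.347 mmol/L × 278.01 mg/mmol × 0.597 L = 57.592 mg
ammonium sulfate: 13.1 mmol/L × 132.1 g/mol × 0.597 L ÷ 1000 = 1.033 g
raffinose: 13.7 g/L × 0.597 L = 8.179 g
agar: 8.87 g/L × 0.597 L = 5.295 g

ferrous sulfate heptahydrate 57.592 mg; ammonium sulfate 1.033 g; raffinose 8.179 g; agar 5.295 g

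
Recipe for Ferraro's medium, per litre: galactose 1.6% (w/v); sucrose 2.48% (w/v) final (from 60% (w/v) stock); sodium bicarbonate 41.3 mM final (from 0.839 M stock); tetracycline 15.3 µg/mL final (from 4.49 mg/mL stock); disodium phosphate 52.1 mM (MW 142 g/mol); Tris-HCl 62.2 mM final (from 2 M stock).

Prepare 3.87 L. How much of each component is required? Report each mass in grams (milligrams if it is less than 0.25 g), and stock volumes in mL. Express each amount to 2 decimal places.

Scale factor relative to 1 L: 3.87.
galactose: 1.6% w/v = 16 g/L → 16 × 3.87 L = 61.92 g
sucrose: C1V1 = C2V2 → 2.48% ÷ 60% × 3870 mL = 159.96 mL
sodium bicarbonate: V = C2·V2/C1 = 41.3 mM × 3870 mL ÷ 839 mM = 190.50 mL
tetracycline: V = C2·V2/C1 = 15.3 µg/mL × 3870 mL ÷ 4490 µg/mL = 13.19 mL
disodium phosphate: 52.1 mmol/L × 142 g/mol × 3.87 L ÷ 1000 = 28.63 g
Tris-HCl: C1V1 = C2V2 → 62.2 mM × 3870 mL ÷ 2000 mM = 120.36 mL

galactose 61.92 g; sucrose 159.96 mL; sodium bicarbonate 190.50 mL; tetracycline 13.19 mL; disodium phosphate 28.63 g; Tris-HCl 120.36 mL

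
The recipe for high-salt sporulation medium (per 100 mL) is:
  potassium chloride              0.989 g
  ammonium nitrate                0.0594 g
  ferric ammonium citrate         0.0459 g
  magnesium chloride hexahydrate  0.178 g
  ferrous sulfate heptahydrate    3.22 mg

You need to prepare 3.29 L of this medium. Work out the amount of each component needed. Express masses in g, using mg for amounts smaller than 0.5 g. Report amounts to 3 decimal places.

potassium chloride 32.538 g; ammonium nitrate 1.954 g; ferric ammonium citrate 1.510 g; magnesium chloride hexahydrate 5.856 g; ferrous sulfate heptahydrate 105.938 mg

Ratio of target to recipe volume: 3290 / 100 = 32.9.
potassium chloride: 0.989 g × (3290 mL / 100 mL) = 32.538 g
ammonium nitrate: 0.0594 g × (3290 mL / 100 mL) = 1.954 g
ferric ammonium citrate: 0.0459 g × (3290 mL / 100 mL) = 1.510 g
magnesium chloride hexahydrate: 0.178 g × (3290 mL / 100 mL) = 5.856 g
ferrous sulfate heptahydrate: 3.22 mg × (3290 mL / 100 mL) = 105.938 mg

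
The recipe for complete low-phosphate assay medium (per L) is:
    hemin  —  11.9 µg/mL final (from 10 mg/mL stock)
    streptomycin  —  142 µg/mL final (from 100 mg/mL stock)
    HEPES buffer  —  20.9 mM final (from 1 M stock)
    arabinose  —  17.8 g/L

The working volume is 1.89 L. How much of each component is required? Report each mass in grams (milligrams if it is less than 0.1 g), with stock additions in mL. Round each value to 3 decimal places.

Scale factor relative to 1 L: 1.89.
hemin: C1V1 = C2V2 → 11.9 µg/mL × 1890 mL ÷ 10000 µg/mL = 2.249 mL
streptomycin: C1V1 = C2V2 → 142 µg/mL × 1890 mL ÷ 100000 µg/mL = 2.684 mL
HEPES buffer: dilute stock: 20.9 mM × 1890 mL ÷ 1000 mM = 39.501 mL
arabinose: 17.8 g/L × 1.89 L = 33.642 g

hemin 2.249 mL; streptomycin 2.684 mL; HEPES buffer 39.501 mL; arabinose 33.642 g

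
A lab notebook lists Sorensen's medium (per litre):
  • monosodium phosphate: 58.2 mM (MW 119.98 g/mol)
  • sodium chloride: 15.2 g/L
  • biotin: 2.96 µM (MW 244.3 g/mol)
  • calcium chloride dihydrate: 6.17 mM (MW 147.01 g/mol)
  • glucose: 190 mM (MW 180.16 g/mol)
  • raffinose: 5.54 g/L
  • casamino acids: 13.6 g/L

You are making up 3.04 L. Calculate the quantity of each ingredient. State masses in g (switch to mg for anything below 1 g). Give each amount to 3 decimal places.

Working volume: 3.04 L.
monosodium phosphate: 58.2 mmol/L × 119.98 g/mol × 3.04 L ÷ 1000 = 21.228 g
sodium chloride: 15.2 g/L × 3.04 L = 46.208 g
biotin: 2.96 µmol/L × 244.3 g/mol × 3.04 L ÷ 1000 = 2.198 mg
calcium chloride dihydrate: 6.17 mmol/L × 147.01 g/mol × 3.04 L ÷ 1000 = 2.757 g
glucose: 190 mmol/L × 180.16 g/mol × 3.04 L ÷ 1000 = 104.060 g
raffinose: 5.54 g/L × 3.04 L = 16.842 g
casamino acids: 13.6 g/L × 3.04 L = 41.344 g

monosodium phosphate 21.228 g; sodium chloride 46.208 g; biotin 2.198 mg; calcium chloride dihydrate 2.757 g; glucose 104.060 g; raffinose 16.842 g; casamino acids 41.344 g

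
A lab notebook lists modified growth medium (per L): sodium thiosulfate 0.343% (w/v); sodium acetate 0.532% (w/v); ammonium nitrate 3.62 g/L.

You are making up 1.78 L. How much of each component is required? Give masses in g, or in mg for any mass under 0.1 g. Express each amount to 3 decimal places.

Scale factor relative to 1 L: 1.78.
sodium thiosulfate: 0.343% w/v = 3.43 g/L → 3.43 × 1.78 L = 6.105 g
sodium acetate: 0.532 g per 100 mL × 1780 mL ÷ 100 = 9.470 g
ammonium nitrate: 3.62 g/L × 1.78 L = 6.444 g

sodium thiosulfate 6.105 g; sodium acetate 9.470 g; ammonium nitrate 6.444 g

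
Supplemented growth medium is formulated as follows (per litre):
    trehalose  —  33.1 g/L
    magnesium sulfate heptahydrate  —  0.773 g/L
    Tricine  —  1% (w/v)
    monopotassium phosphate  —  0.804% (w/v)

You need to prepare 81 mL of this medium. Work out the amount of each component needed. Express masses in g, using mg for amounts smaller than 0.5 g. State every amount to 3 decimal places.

Target volume = 81 mL = 0.081 L.
trehalose: 33.1 g/L × 0.081 L = 2.681 g
magnesium sulfate heptahydrate: 0.773 g/L × 0.081 L = 0.062613 g = 62.613 mg
Tricine: 1 g per 100 mL × 81 mL ÷ 100 = 0.810 g
monopotassium phosphate: 0.804% w/v = 8.04 g/L → 8.04 × 0.081 L = 0.651 g

trehalose 2.681 g; magnesium sulfate heptahydrate 62.613 mg; Tricine 0.810 g; monopotassium phosphate 0.651 g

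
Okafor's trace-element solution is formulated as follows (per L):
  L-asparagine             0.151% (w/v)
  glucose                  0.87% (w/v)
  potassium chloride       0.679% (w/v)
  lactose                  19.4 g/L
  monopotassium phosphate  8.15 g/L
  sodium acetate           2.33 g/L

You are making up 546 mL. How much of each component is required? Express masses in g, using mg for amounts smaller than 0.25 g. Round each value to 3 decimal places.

Scale factor relative to 1 L: 0.546.
L-asparagine: 0.151 g per 100 mL × 546 mL ÷ 100 = 0.824 g
glucose: 0.87 g per 100 mL × 546 mL ÷ 100 = 4.750 g
potassium chloride: 0.679% w/v = 6.79 g/L → 6.79 × 0.546 L = 3.707 g
lactose: 19.4 g/L × 0.546 L = 10.592 g
monopotassium phosphate: 8.15 g/L × 0.546 L = 4.450 g
sodium acetate: 2.33 g/L × 0.546 L = 1.272 g

L-asparagine 0.824 g; glucose 4.750 g; potassium chloride 3.707 g; lactose 10.592 g; monopotassium phosphate 4.450 g; sodium acetate 1.272 g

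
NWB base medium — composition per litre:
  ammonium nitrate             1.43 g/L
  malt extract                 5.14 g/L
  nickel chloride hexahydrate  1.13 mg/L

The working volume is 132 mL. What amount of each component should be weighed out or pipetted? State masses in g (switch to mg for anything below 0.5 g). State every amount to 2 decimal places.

Target volume = 132 mL = 0.132 L.
ammonium nitrate: 1.43 g/L × 0.132 L = 0.18876 g = 188.76 mg
malt extract: 5.14 g/L × 0.132 L = 0.68 g
nickel chloride hexahydrate: 1.13 mg/L × 0.132 L = 0.15 mg

ammonium nitrate 188.76 mg; malt extract 0.68 g; nickel chloride hexahydrate 0.15 mg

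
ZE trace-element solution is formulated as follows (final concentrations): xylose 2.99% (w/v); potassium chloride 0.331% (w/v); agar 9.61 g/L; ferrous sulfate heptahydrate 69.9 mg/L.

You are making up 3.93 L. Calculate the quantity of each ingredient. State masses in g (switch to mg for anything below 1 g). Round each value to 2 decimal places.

xylose 117.51 g; potassium chloride 13.01 g; agar 37.77 g; ferrous sulfate heptahydrate 274.71 mg

Working volume: 3.93 L.
xylose: 2.99% w/v = 29.9 g/L → 29.9 × 3.93 L = 117.51 g
potassium chloride: 0.331 g per 100 mL × 3930 mL ÷ 100 = 13.01 g
agar: 9.61 g/L × 3.93 L = 37.77 g
ferrous sulfate heptahydrate: 69.9 mg/L × 3.93 L = 274.71 mg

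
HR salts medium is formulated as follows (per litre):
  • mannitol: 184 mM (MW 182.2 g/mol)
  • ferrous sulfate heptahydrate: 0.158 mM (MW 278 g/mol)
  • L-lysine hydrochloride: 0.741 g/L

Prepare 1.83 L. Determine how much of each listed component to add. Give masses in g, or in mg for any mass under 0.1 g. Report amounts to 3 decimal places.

Scale factor relative to 1 L: 1.83.
mannitol: 184 mmol/L × 182.2 g/mol × 1.83 L ÷ 1000 = 61.350 g
ferrous sulfate heptahydrate: 0.158 mmol/L × 278 mg/mmol × 1.83 L = 80.381 mg
L-lysine hydrochloride: 0.741 g/L × 1.83 L = 1.356 g

mannitol 61.350 g; ferrous sulfate heptahydrate 80.381 mg; L-lysine hydrochloride 1.356 g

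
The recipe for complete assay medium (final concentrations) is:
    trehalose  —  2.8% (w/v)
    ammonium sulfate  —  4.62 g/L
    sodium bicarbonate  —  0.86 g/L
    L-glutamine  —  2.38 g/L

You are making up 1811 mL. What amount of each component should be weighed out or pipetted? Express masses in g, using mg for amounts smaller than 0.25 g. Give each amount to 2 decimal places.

Scale factor relative to 1 L: 1.811.
trehalose: 2.8 g per 100 mL × 1811 mL ÷ 100 = 50.71 g
ammonium sulfate: 4.62 g/L × 1.811 L = 8.37 g
sodium bicarbonate: 0.86 g/L × 1.811 L = 1.56 g
L-glutamine: 2.38 g/L × 1.811 L = 4.31 g

trehalose 50.71 g; ammonium sulfate 8.37 g; sodium bicarbonate 1.56 g; L-glutamine 4.31 g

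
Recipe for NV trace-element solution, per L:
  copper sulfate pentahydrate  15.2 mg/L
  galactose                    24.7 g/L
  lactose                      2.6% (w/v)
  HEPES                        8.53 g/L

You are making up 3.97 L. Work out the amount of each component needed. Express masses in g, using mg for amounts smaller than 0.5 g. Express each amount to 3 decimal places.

copper sulfate pentahydrate 60.344 mg; galactose 98.059 g; lactose 103.220 g; HEPES 33.864 g

Working volume: 3.97 L.
copper sulfate pentahydrate: 15.2 mg/L × 3.97 L = 60.344 mg
galactose: 24.7 g/L × 3.97 L = 98.059 g
lactose: 2.6% w/v = 26 g/L → 26 × 3.97 L = 103.220 g
HEPES: 8.53 g/L × 3.97 L = 33.864 g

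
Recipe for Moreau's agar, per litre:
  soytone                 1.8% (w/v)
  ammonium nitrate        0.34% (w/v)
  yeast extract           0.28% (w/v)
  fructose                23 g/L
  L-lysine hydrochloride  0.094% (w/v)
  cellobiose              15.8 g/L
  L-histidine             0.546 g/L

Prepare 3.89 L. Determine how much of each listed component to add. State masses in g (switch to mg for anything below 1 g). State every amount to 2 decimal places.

soytone 70.02 g; ammonium nitrate 13.23 g; yeast extract 10.89 g; fructose 89.47 g; L-lysine hydrochloride 3.66 g; cellobiose 61.46 g; L-histidine 2.12 g

Working volume: 3.89 L.
soytone: 1.8 g per 100 mL × 3890 mL ÷ 100 = 70.02 g
ammonium nitrate: 0.34 g per 100 mL × 3890 mL ÷ 100 = 13.23 g
yeast extract: 0.28 g per 100 mL × 3890 mL ÷ 100 = 10.89 g
fructose: 23 g/L × 3.89 L = 89.47 g
L-lysine hydrochloride: 0.094% w/v = 0.94 g/L → 0.94 × 3.89 L = 3.66 g
cellobiose: 15.8 g/L × 3.89 L = 61.46 g
L-histidine: 0.546 g/L × 3.89 L = 2.12 g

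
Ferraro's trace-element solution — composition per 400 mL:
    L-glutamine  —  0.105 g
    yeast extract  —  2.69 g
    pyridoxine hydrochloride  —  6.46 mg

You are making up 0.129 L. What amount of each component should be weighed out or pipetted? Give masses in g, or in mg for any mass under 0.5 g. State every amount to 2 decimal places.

L-glutamine 33.86 mg; yeast extract 0.87 g; pyridoxine hydrochloride 2.08 mg

Ratio of target to recipe volume: 129 / 400 = 0.3225.
L-glutamine: 0.105 g × (129 mL / 400 mL) = 0.0338625 g = 33.86 mg
yeast extract: 2.69 g × (129 mL / 400 mL) = 0.87 g
pyridoxine hydrochloride: 6.46 mg × (129 mL / 400 mL) = 2.08 mg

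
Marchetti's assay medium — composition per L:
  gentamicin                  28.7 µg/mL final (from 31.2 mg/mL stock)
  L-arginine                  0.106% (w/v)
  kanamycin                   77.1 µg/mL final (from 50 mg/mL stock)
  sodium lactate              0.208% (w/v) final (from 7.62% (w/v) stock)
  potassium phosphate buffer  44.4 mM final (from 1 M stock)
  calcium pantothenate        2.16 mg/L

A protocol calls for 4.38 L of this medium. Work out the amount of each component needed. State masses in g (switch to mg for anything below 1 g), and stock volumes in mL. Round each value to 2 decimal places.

Scale factor relative to 1 L: 4.38.
gentamicin: V = C2·V2/C1 = 28.7 µg/mL × 4380 mL ÷ 31200 µg/mL = 4.03 mL
L-arginine: 0.106 g per 100 mL × 4380 mL ÷ 100 = 4.64 g
kanamycin: C1V1 = C2V2 → 77.1 µg/mL × 4380 mL ÷ 50000 µg/mL = 6.75 mL
sodium lactate: dilute stock: 0.208% ÷ 7.62% × 4380 mL = 119.56 mL
potassium phosphate buffer: V = C2·V2/C1 = 44.4 mM × 4380 mL ÷ 1000 mM = 194.47 mL
calcium pantothenate: 2.16 mg/L × 4.38 L = 9.46 mg

gentamicin 4.03 mL; L-arginine 4.64 g; kanamycin 6.75 mL; sodium lactate 119.56 mL; potassium phosphate buffer 194.47 mL; calcium pantothenate 9.46 mg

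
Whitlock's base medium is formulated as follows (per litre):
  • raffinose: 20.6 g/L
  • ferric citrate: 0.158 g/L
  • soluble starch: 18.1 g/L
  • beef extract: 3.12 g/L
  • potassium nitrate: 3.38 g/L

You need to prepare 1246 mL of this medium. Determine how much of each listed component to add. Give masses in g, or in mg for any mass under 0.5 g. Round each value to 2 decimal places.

raffinose 25.67 g; ferric citrate 196.87 mg; soluble starch 22.55 g; beef extract 3.89 g; potassium nitrate 4.21 g

Working volume: 1246 mL = 1.246 L.
raffinose: 20.6 g/L × 1.246 L = 25.67 g
ferric citrate: 0.158 g/L × 1.246 L = 0.196868 g = 196.87 mg
soluble starch: 18.1 g/L × 1.246 L = 22.55 g
beef extract: 3.12 g/L × 1.246 L = 3.89 g
potassium nitrate: 3.38 g/L × 1.246 L = 4.21 g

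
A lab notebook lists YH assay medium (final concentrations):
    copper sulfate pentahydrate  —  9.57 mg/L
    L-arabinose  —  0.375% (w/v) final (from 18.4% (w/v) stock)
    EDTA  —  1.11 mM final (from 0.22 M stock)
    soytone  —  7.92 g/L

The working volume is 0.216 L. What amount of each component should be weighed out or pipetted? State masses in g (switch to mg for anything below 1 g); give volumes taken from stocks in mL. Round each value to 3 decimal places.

copper sulfate pentahydrate 2.067 mg; L-arabinose 4.402 mL; EDTA 1.090 mL; soytone 1.711 g

Working volume: 0.216 L.
copper sulfate pentahydrate: 9.57 mg/L × 0.216 L = 2.067 mg
L-arabinose: dilute stock: 0.375% ÷ 18.4% × 216 mL = 4.402 mL
EDTA: dilute stock: 1.11 mM × 216 mL ÷ 220 mM = 1.090 mL
soytone: 7.92 g/L × 0.216 L = 1.711 g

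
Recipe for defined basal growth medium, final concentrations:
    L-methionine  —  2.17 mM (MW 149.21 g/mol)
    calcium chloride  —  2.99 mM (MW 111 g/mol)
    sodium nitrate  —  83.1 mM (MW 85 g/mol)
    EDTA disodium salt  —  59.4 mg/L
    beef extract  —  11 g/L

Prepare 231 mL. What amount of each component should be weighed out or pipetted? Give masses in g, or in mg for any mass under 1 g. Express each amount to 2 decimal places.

L-methionine 74.79 mg; calcium chloride 76.67 mg; sodium nitrate 1.63 g; EDTA disodium salt 13.72 mg; beef extract 2.54 g

Scale factor relative to 1 L: 0.231.
L-methionine: 2.17 mmol/L × 149.21 mg/mmol × 0.231 L = 74.79 mg
calcium chloride: 2.99 mmol/L × 111 mg/mmol × 0.231 L = 76.67 mg
sodium nitrate: 83.1 mmol/L × 85 g/mol × 0.231 L ÷ 1000 = 1.63 g
EDTA disodium salt: 59.4 mg/L × 0.231 L = 13.72 mg
beef extract: 11 g/L × 0.231 L = 2.54 g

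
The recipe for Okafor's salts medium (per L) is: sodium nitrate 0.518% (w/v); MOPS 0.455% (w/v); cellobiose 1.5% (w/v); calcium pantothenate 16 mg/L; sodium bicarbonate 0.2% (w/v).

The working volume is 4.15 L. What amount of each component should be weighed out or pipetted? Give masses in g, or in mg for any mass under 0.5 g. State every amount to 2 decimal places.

Working volume: 4.15 L.
sodium nitrate: 0.518% w/v = 5.18 g/L → 5.18 × 4.15 L = 21.50 g
MOPS: 0.455% w/v = 4.55 g/L → 4.55 × 4.15 L = 18.88 g
cellobiose: 1.5% w/v = 15 g/L → 15 × 4.15 L = 62.25 g
calcium pantothenate: 16 mg/L × 4.15 L = 66.40 mg
sodium bicarbonate: 0.2% w/v = 2 g/L → 2 × 4.15 L = 8.30 g

sodium nitrate 21.50 g; MOPS 18.88 g; cellobiose 62.25 g; calcium pantothenate 66.40 mg; sodium bicarbonate 8.30 g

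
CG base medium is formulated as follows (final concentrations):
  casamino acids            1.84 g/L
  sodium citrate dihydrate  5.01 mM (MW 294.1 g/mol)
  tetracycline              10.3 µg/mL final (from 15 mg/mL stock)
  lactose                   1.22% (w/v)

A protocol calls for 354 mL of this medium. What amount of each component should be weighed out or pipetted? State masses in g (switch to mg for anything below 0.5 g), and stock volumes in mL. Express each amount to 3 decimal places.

Target volume = 354 mL = 0.354 L.
casamino acids: 1.84 g/L × 0.354 L = 0.651 g
sodium citrate dihydrate: 5.01 mmol/L × 294.1 g/mol × 0.354 L ÷ 1000 = 0.522 g
tetracycline: C1V1 = C2V2 → 10.3 µg/mL × 354 mL ÷ 15000 µg/mL = 0.243 mL
lactose: 1.22% w/v = 12.2 g/L → 12.2 × 0.354 L = 4.319 g

casamino acids 0.651 g; sodium citrate dihydrate 0.522 g; tetracycline 0.243 mL; lactose 4.319 g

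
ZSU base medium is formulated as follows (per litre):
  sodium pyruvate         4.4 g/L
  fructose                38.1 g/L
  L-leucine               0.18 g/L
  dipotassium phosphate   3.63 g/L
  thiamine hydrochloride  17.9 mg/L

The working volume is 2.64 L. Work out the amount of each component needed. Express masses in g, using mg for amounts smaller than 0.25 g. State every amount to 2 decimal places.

sodium pyruvate 11.62 g; fructose 100.58 g; L-leucine 0.48 g; dipotassium phosphate 9.58 g; thiamine hydrochloride 47.26 mg

Scale factor relative to 1 L: 2.64.
sodium pyruvate: 4.4 g/L × 2.64 L = 11.62 g
fructose: 38.1 g/L × 2.64 L = 100.58 g
L-leucine: 0.18 g/L × 2.64 L = 0.48 g
dipotassium phosphate: 3.63 g/L × 2.64 L = 9.58 g
thiamine hydrochloride: 17.9 mg/L × 2.64 L = 47.26 mg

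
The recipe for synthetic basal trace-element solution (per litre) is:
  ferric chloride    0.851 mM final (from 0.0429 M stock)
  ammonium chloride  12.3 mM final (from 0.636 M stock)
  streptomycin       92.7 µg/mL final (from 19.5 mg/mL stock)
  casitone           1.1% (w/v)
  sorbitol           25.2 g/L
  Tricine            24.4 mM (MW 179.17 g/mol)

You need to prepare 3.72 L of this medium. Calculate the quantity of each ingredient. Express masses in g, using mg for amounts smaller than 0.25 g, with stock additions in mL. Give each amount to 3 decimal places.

Scale factor relative to 1 L: 3.72.
ferric chloride: dilute stock: 0.851 mM × 3720 mL ÷ 42.9 mM = 73.793 mL
ammonium chloride: V = C2·V2/C1 = 12.3 mM × 3720 mL ÷ 636 mM = 71.943 mL
streptomycin: C1V1 = C2V2 → 92.7 µg/mL × 3720 mL ÷ 19500 µg/mL = 17.684 mL
casitone: 1.1% w/v = 11 g/L → 11 × 3.72 L = 40.920 g
sorbitol: 25.2 g/L × 3.72 L = 93.744 g
Tricine: 24.4 mmol/L × 179.17 g/mol × 3.72 L ÷ 1000 = 16.263 g

ferric chloride 73.793 mL; ammonium chloride 71.943 mL; streptomycin 17.684 mL; casitone 40.920 g; sorbitol 93.744 g; Tricine 16.263 g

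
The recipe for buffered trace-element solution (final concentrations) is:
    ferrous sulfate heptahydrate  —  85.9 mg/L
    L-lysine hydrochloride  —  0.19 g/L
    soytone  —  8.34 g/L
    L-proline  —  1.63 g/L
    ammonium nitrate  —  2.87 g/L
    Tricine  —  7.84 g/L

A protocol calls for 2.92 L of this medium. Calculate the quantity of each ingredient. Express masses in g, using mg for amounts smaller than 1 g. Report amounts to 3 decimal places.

ferrous sulfate heptahydrate 250.828 mg; L-lysine hydrochloride 554.800 mg; soytone 24.353 g; L-proline 4.760 g; ammonium nitrate 8.380 g; Tricine 22.893 g

Scale factor relative to 1 L: 2.92.
ferrous sulfate heptahydrate: 85.9 mg/L × 2.92 L = 250.828 mg
L-lysine hydrochloride: 0.19 g/L × 2.92 L = 0.5548 g = 554.800 mg
soytone: 8.34 g/L × 2.92 L = 24.353 g
L-proline: 1.63 g/L × 2.92 L = 4.760 g
ammonium nitrate: 2.87 g/L × 2.92 L = 8.380 g
Tricine: 7.84 g/L × 2.92 L = 22.893 g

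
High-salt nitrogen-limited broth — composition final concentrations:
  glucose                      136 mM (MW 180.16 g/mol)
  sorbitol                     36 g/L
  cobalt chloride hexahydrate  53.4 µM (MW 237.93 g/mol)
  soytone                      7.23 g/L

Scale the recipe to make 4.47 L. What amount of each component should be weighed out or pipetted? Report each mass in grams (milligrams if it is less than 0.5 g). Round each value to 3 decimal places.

glucose 109.523 g; sorbitol 160.920 g; cobalt chloride hexahydrate 56.793 mg; soytone 32.318 g

Scale factor relative to 1 L: 4.47.
glucose: 136 mmol/L × 180.16 g/mol × 4.47 L ÷ 1000 = 109.523 g
sorbitol: 36 g/L × 4.47 L = 160.920 g
cobalt chloride hexahydrate: 53.4 µmol/L × 237.93 g/mol × 4.47 L ÷ 1000 = 56.793 mg
soytone: 7.23 g/L × 4.47 L = 32.318 g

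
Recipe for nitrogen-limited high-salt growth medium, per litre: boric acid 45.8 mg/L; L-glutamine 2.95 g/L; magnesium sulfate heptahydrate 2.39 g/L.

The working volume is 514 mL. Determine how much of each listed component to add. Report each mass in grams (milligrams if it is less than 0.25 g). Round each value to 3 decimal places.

Target volume = 514 mL = 0.514 L.
boric acid: 45.8 mg/L × 0.514 L = 23.541 mg
L-glutamine: 2.95 g/L × 0.514 L = 1.516 g
magnesium sulfate heptahydrate: 2.39 g/L × 0.514 L = 1.228 g

boric acid 23.541 mg; L-glutamine 1.516 g; magnesium sulfate heptahydrate 1.228 g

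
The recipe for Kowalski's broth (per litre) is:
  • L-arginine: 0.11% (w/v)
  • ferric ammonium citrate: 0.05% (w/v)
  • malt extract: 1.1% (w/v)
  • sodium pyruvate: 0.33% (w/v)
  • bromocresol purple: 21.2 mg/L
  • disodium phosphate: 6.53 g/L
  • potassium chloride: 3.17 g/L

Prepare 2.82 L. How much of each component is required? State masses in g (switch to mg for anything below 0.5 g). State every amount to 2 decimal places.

Working volume: 2.82 L.
L-arginine: 0.11 g per 100 mL × 2820 mL ÷ 100 = 3.10 g
ferric ammonium citrate: 0.05 g per 100 mL × 2820 mL ÷ 100 = 1.41 g
malt extract: 1.1 g per 100 mL × 2820 mL ÷ 100 = 31.02 g
sodium pyruvate: 0.33 g per 100 mL × 2820 mL ÷ 100 = 9.31 g
bromocresol purple: 21.2 mg/L × 2.82 L = 59.78 mg
disodium phosphate: 6.53 g/L × 2.82 L = 18.41 g
potassium chloride: 3.17 g/L × 2.82 L = 8.94 g

L-arginine 3.10 g; ferric ammonium citrate 1.41 g; malt extract 31.02 g; sodium pyruvate 9.31 g; bromocresol purple 59.78 mg; disodium phosphate 18.41 g; potassium chloride 8.94 g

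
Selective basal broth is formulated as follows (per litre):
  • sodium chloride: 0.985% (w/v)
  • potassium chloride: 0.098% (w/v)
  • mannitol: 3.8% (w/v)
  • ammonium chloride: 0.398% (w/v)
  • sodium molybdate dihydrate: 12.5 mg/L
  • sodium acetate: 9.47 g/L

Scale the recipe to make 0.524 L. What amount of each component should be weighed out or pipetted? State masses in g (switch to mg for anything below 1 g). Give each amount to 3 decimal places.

sodium chloride 5.161 g; potassium chloride 513.520 mg; mannitol 19.912 g; ammonium chloride 2.086 g; sodium molybdate dihydrate 6.550 mg; sodium acetate 4.962 g

Scale factor relative to 1 L: 0.524.
sodium chloride: 0.985% w/v = 9.85 g/L → 9.85 × 0.524 L = 5.161 g
potassium chloride: 0.098% w/v = 0.98 g/L → 0.98 × 0.524 L = 0.51352 g = 513.520 mg
mannitol: 3.8% w/v = 38 g/L → 38 × 0.524 L = 19.912 g
ammonium chloride: 0.398% w/v = 3.98 g/L → 3.98 × 0.524 L = 2.086 g
sodium molybdate dihydrate: 12.5 mg/L × 0.524 L = 6.550 mg
sodium acetate: 9.47 g/L × 0.524 L = 4.962 g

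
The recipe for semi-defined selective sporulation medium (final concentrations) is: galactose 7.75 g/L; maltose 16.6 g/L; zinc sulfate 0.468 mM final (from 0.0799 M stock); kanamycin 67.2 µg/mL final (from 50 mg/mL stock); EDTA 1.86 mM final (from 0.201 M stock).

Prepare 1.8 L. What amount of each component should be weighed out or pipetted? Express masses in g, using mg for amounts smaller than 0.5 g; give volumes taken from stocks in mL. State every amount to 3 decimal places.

Scale factor relative to 1 L: 1.8.
galactose: 7.75 g/L × 1.8 L = 13.950 g
maltose: 16.6 g/L × 1.8 L = 29.880 g
zinc sulfate: dilute stock: 0.468 mM × 1800 mL ÷ 79.9 mM = 10.543 mL
kanamycin: V = C2·V2/C1 = 67.2 µg/mL × 1800 mL ÷ 50000 µg/mL = 2.419 mL
EDTA: dilute stock: 1.86 mM × 1800 mL ÷ 201 mM = 16.657 mL

galactose 13.950 g; maltose 29.880 g; zinc sulfate 10.543 mL; kanamycin 2.419 mL; EDTA 16.657 mL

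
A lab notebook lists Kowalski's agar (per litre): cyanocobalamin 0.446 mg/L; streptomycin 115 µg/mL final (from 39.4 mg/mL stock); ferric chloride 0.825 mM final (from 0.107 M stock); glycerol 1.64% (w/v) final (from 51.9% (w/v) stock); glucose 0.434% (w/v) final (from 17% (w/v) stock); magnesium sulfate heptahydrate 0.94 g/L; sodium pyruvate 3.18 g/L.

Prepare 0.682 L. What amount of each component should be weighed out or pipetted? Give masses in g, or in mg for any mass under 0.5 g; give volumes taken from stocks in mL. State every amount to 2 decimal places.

Scale factor relative to 1 L: 0.682.
cyanocobalamin: 0.446 mg/L × 0.682 L = 0.30 mg
streptomycin: V = C2·V2/C1 = 115 µg/mL × 682 mL ÷ 39400 µg/mL = 1.99 mL
ferric chloride: V = C2·V2/C1 = 0.825 mM × 682 mL ÷ 107 mM = 5.26 mL
glycerol: V = C2·V2/C1 = 1.64% ÷ 51.9% × 682 mL = 21.55 mL
glucose: C1V1 = C2V2 → 0.434% ÷ 17% × 682 mL = 17.41 mL
magnesium sulfate heptahydrate: 0.94 g/L × 0.682 L = 0.64 g
sodium pyruvate: 3.18 g/L × 0.682 L = 2.17 g

cyanocobalamin 0.30 mg; streptomycin 1.99 mL; ferric chloride 5.26 mL; glycerol 21.55 mL; glucose 17.41 mL; magnesium sulfate heptahydrate 0.64 g; sodium pyruvate 2.17 g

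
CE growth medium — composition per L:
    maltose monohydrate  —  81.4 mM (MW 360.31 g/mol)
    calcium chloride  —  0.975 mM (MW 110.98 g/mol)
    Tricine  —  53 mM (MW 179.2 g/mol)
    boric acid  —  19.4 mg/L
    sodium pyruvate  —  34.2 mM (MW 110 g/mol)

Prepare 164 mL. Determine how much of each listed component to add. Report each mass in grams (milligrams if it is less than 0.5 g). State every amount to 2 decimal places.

Working volume: 164 mL = 0.164 L.
maltose monohydrate: 81.4 mmol/L × 360.31 g/mol × 0.164 L ÷ 1000 = 4.81 g
calcium chloride: 0.975 mmol/L × 110.98 mg/mmol × 0.164 L = 17.75 mg
Tricine: 53 mmol/L × 179.2 g/mol × 0.164 L ÷ 1000 = 1.56 g
boric acid: 19.4 mg/L × 0.164 L = 3.18 mg
sodium pyruvate: 34.2 mmol/L × 110 g/mol × 0.164 L ÷ 1000 = 0.62 g

maltose monohydrate 4.81 g; calcium chloride 17.75 mg; Tricine 1.56 g; boric acid 3.18 mg; sodium pyruvate 0.62 g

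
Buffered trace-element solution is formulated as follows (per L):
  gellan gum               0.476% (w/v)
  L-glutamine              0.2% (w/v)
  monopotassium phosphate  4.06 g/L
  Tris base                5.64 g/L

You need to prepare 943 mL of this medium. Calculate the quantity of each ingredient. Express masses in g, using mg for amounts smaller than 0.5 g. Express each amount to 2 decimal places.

gellan gum 4.49 g; L-glutamine 1.89 g; monopotassium phosphate 3.83 g; Tris base 5.32 g

Target volume = 943 mL = 0.943 L.
gellan gum: 0.476 g per 100 mL × 943 mL ÷ 100 = 4.49 g
L-glutamine: 0.2% w/v = 2 g/L → 2 × 0.943 L = 1.89 g
monopotassium phosphate: 4.06 g/L × 0.943 L = 3.83 g
Tris base: 5.64 g/L × 0.943 L = 5.32 g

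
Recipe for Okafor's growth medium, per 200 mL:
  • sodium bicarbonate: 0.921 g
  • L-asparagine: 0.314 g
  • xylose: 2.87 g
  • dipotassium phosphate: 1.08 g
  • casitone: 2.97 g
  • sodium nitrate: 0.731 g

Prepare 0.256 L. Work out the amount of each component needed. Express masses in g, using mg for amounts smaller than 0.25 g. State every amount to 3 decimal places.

sodium bicarbonate 1.179 g; L-asparagine 0.402 g; xylose 3.674 g; dipotassium phosphate 1.382 g; casitone 3.802 g; sodium nitrate 0.936 g

Scale factor = 256 mL / 200 mL = 1.28.
sodium bicarbonate: 0.921 g × (256 mL / 200 mL) = 1.179 g
L-asparagine: 0.314 g × (256 mL / 200 mL) = 0.402 g
xylose: 2.87 g × (256 mL / 200 mL) = 3.674 g
dipotassium phosphate: 1.08 g × (256 mL / 200 mL) = 1.382 g
casitone: 2.97 g × (256 mL / 200 mL) = 3.802 g
sodium nitrate: 0.731 g × (256 mL / 200 mL) = 0.936 g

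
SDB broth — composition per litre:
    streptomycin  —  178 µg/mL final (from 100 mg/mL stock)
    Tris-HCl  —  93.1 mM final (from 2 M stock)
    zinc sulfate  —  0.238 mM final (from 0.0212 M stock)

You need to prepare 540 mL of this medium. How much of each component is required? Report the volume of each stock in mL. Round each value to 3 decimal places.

streptomycin 0.961 mL; Tris-HCl 25.137 mL; zinc sulfate 6.062 mL

Scale factor relative to 1 L: 0.54.
streptomycin: C1V1 = C2V2 → 178 µg/mL × 540 mL ÷ 100000 µg/mL = 0.961 mL
Tris-HCl: V = C2·V2/C1 = 93.1 mM × 540 mL ÷ 2000 mM = 25.137 mL
zinc sulfate: C1V1 = C2V2 → 0.238 mM × 540 mL ÷ 21.2 mM = 6.062 mL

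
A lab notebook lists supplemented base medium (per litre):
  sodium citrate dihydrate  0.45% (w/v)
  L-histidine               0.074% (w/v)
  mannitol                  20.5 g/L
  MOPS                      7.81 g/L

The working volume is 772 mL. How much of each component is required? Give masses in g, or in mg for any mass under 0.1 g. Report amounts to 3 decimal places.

sodium citrate dihydrate 3.474 g; L-histidine 0.571 g; mannitol 15.826 g; MOPS 6.029 g

Working volume: 772 mL = 0.772 L.
sodium citrate dihydrate: 0.45 g per 100 mL × 772 mL ÷ 100 = 3.474 g
L-histidine: 0.074 g per 100 mL × 772 mL ÷ 100 = 0.571 g
mannitol: 20.5 g/L × 0.772 L = 15.826 g
MOPS: 7.81 g/L × 0.772 L = 6.029 g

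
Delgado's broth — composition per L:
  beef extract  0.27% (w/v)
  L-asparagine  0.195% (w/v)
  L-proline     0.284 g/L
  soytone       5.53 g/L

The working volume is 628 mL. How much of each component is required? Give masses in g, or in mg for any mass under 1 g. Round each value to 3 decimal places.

beef extract 1.696 g; L-asparagine 1.225 g; L-proline 178.352 mg; soytone 3.473 g

Scale factor relative to 1 L: 0.628.
beef extract: 0.27% w/v = 2.7 g/L → 2.7 × 0.628 L = 1.696 g
L-asparagine: 0.195% w/v = 1.95 g/L → 1.95 × 0.628 L = 1.225 g
L-proline: 0.284 g/L × 0.628 L = 0.178352 g = 178.352 mg
soytone: 5.53 g/L × 0.628 L = 3.473 g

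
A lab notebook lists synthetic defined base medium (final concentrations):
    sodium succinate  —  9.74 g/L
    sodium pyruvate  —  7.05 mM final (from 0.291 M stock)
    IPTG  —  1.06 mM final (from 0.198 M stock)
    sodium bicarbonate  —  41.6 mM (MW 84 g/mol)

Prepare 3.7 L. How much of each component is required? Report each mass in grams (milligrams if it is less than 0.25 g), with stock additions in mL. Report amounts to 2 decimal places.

sodium succinate 36.04 g; sodium pyruvate 89.64 mL; IPTG 19.81 mL; sodium bicarbonate 12.93 g

Scale factor relative to 1 L: 3.7.
sodium succinate: 9.74 g/L × 3.7 L = 36.04 g
sodium pyruvate: C1V1 = C2V2 → 7.05 mM × 3700 mL ÷ 291 mM = 89.64 mL
IPTG: C1V1 = C2V2 → 1.06 mM × 3700 mL ÷ 198 mM = 19.81 mL
sodium bicarbonate: 41.6 mmol/L × 84 g/mol × 3.7 L ÷ 1000 = 12.93 g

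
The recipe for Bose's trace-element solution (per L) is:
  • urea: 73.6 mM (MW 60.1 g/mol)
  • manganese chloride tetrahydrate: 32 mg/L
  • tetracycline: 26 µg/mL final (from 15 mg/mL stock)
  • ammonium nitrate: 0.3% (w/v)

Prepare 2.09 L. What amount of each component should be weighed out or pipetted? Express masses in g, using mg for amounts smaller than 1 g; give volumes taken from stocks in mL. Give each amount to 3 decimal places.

urea 9.245 g; manganese chloride tetrahydrate 66.880 mg; tetracycline 3.623 mL; ammonium nitrate 6.270 g

Working volume: 2.09 L.
urea: 73.6 mmol/L × 60.1 g/mol × 2.09 L ÷ 1000 = 9.245 g
manganese chloride tetrahydrate: 32 mg/L × 2.09 L = 66.880 mg
tetracycline: C1V1 = C2V2 → 26 µg/mL × 2090 mL ÷ 15000 µg/mL = 3.623 mL
ammonium nitrate: 0.3% w/v = 3 g/L → 3 × 2.09 L = 6.270 g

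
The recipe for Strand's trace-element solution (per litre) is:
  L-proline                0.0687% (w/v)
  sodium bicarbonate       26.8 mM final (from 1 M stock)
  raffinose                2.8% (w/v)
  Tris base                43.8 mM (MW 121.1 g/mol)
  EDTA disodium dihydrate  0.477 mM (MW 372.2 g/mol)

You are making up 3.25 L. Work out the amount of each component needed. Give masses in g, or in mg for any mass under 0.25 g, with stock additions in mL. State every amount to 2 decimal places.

Working volume: 3.25 L.
L-proline: 0.0687 g per 100 mL × 3250 mL ÷ 100 = 2.23 g
sodium bicarbonate: C1V1 = C2V2 → 26.8 mM × 3250 mL ÷ 1000 mM = 87.10 mL
raffinose: 2.8% w/v = 28 g/L → 28 × 3.25 L = 91.00 g
Tris base: 43.8 mmol/L × 121.1 g/mol × 3.25 L ÷ 1000 = 17.24 g
EDTA disodium dihydrate: 0.477 mmol/L × 372.2 g/mol × 3.25 L ÷ 1000 = 0.58 g

L-proline 2.23 g; sodium bicarbonate 87.10 mL; raffinose 91.00 g; Tris base 17.24 g; EDTA disodium dihydrate 0.58 g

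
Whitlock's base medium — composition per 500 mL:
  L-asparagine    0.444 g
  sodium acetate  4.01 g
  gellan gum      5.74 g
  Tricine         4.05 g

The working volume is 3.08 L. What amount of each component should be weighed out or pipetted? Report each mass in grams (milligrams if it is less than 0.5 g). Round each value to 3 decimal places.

L-asparagine 2.735 g; sodium acetate 24.702 g; gellan gum 35.358 g; Tricine 24.948 g

Ratio of target to recipe volume: 3080 / 500 = 6.16.
L-asparagine: 0.444 g × (3080 mL / 500 mL) = 2.735 g
sodium acetate: 4.01 g × (3080 mL / 500 mL) = 24.702 g
gellan gum: 5.74 g × (3080 mL / 500 mL) = 35.358 g
Tricine: 4.05 g × (3080 mL / 500 mL) = 24.948 g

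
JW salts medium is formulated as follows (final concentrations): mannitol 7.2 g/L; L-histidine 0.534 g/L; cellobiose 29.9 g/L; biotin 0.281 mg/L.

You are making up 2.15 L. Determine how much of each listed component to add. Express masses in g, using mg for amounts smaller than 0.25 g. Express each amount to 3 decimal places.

Scale factor relative to 1 L: 2.15.
mannitol: 7.2 g/L × 2.15 L = 15.480 g
L-histidine: 0.534 g/L × 2.15 L = 1.148 g
cellobiose: 29.9 g/L × 2.15 L = 64.285 g
biotin: 0.281 mg/L × 2.15 L = 0.604 mg

mannitol 15.480 g; L-histidine 1.148 g; cellobiose 64.285 g; biotin 0.604 mg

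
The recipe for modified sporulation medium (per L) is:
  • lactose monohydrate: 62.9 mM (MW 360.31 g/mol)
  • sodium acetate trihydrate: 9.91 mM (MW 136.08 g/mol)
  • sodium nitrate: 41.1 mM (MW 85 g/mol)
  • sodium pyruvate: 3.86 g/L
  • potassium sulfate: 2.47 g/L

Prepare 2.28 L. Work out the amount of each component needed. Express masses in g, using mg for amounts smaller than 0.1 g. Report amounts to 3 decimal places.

lactose monohydrate 51.673 g; sodium acetate trihydrate 3.075 g; sodium nitrate 7.965 g; sodium pyruvate 8.801 g; potassium sulfate 5.632 g

Scale factor relative to 1 L: 2.28.
lactose monohydrate: 62.9 mmol/L × 360.31 g/mol × 2.28 L ÷ 1000 = 51.673 g
sodium acetate trihydrate: 9.91 mmol/L × 136.08 g/mol × 2.28 L ÷ 1000 = 3.075 g
sodium nitrate: 41.1 mmol/L × 85 g/mol × 2.28 L ÷ 1000 = 7.965 g
sodium pyruvate: 3.86 g/L × 2.28 L = 8.801 g
potassium sulfate: 2.47 g/L × 2.28 L = 5.632 g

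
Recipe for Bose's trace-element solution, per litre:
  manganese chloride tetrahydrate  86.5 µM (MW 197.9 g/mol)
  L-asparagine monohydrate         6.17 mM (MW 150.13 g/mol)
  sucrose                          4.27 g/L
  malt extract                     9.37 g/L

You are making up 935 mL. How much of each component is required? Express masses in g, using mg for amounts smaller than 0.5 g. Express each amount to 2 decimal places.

manganese chloride tetrahydrate 16.01 mg; L-asparagine monohydrate 0.87 g; sucrose 3.99 g; malt extract 8.76 g

Working volume: 935 mL = 0.935 L.
manganese chloride tetrahydrate: 86.5 µmol/L × 197.9 g/mol × 0.935 L ÷ 1000 = 16.01 mg
L-asparagine monohydrate: 6.17 mmol/L × 150.13 g/mol × 0.935 L ÷ 1000 = 0.87 g
sucrose: 4.27 g/L × 0.935 L = 3.99 g
malt extract: 9.37 g/L × 0.935 L = 8.76 g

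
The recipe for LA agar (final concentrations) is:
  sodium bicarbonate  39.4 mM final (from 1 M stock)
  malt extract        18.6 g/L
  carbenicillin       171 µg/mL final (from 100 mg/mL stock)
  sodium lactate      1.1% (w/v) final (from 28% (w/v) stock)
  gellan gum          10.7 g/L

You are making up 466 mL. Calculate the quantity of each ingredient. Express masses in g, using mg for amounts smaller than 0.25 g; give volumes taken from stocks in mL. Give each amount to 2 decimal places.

Target volume = 466 mL = 0.466 L.
sodium bicarbonate: V = C2·V2/C1 = 39.4 mM × 466 mL ÷ 1000 mM = 18.36 mL
malt extract: 18.6 g/L × 0.466 L = 8.67 g
carbenicillin: C1V1 = C2V2 → 171 µg/mL × 466 mL ÷ 100000 µg/mL = 0.80 mL
sodium lactate: C1V1 = C2V2 → 1.1% ÷ 28% × 466 mL = 18.31 mL
gellan gum: 10.7 g/L × 0.466 L = 4.99 g

sodium bicarbonate 18.36 mL; malt extract 8.67 g; carbenicillin 0.80 mL; sodium lactate 18.31 mL; gellan gum 4.99 g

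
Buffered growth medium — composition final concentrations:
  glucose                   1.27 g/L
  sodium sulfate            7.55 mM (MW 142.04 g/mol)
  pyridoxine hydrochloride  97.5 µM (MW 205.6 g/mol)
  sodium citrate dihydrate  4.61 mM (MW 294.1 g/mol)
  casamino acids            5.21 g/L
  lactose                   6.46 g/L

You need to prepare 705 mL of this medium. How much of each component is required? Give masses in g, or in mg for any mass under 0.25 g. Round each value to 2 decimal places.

Scale factor relative to 1 L: 0.705.
glucose: 1.27 g/L × 0.705 L = 0.90 g
sodium sulfate: 7.55 mmol/L × 142.04 g/mol × 0.705 L ÷ 1000 = 0.76 g
pyridoxine hydrochloride: 97.5 µmol/L × 205.6 g/mol × 0.705 L ÷ 1000 = 14.13 mg
sodium citrate dihydrate: 4.61 mmol/L × 294.1 g/mol × 0.705 L ÷ 1000 = 0.96 g
casamino acids: 5.21 g/L × 0.705 L = 3.67 g
lactose: 6.46 g/L × 0.705 L = 4.55 g

glucose 0.90 g; sodium sulfate 0.76 g; pyridoxine hydrochloride 14.13 mg; sodium citrate dihydrate 0.96 g; casamino acids 3.67 g; lactose 4.55 g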